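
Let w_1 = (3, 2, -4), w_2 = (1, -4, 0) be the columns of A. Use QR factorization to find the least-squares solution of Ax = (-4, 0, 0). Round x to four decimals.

x = (-0.4786, -0.3761)

w_1 = (3, 2, -4); ‖w_1‖ = 5.3852, so e_1 = (0.5571, 0.3714, -0.7428).
e_1·w_2 = 0.5571·1 + 0.3714·(-4) + (-0.7428)·0 = -0.9285.
u_2 = w_2 + 0.9285·e_1 = (1.5172, -3.6552, -0.6897).
‖u_2‖ = 4.0172, so e_2 = (0.3777, -0.9099, -0.1717).
Qᵀb = (-2.2283, -1.5107).
Back-substitute: x_2 = -1.5107/4.0172 = -0.3761.
x_1 = (-2.2283 + 0.9285·(-0.3761))/5.3852 = -0.4786.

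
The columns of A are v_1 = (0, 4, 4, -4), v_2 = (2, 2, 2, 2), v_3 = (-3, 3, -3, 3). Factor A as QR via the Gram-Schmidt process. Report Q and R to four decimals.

Q = [[0.0000, 0.5222, -0.5721], [0.5774, 0.3482, 0.6674], [0.5774, 0.3482, -0.3814], [-0.5774, 0.6963, 0.2860]], R = [[6.9282, 1.1547, -1.7321], [0.0000, 3.8297, 0.5222], [0.0000, 0.0000, 5.7208]]

e_1 = v_1/‖v_1‖ = (0, 4, 4, -4)/6.9282 = (0.0000, 0.5774, 0.5774, -0.5774).
r_{12} = e_1·v_2 = 1.1547.
u_2 = v_2 − 1.1547·e_1 = (2.0000, 1.3333, 1.3333, 2.6667).
‖u_2‖ = 3.8297, so e_2 = (0.5222, 0.3482, 0.3482, 0.6963).
r_{13} = e_1·v_3 = -1.7321; r_{23} = e_2·v_3 = 0.5222.
u_3 = v_3 + 1.7321·e_1 − 0.5222·e_2 = (-3.2727, 3.8182, -2.1818, 1.6364).
‖u_3‖ = 5.7208, so e_3 = (-0.5721, 0.6674, -0.3814, 0.2860).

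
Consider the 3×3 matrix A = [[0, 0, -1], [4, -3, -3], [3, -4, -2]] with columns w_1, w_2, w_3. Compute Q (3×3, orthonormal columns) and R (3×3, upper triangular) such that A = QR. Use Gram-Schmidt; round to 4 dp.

q_1 = w_1/‖w_1‖ = (0, 4, 3)/5.0000 = (0.0000, 0.8000, 0.6000).
r_{12} = q_1·w_2 = -4.8000.
u_2 = w_2 + 4.8000·q_1 = (0.0000, 0.8400, -1.1200).
‖u_2‖ = 1.4000, so q_2 = (0.0000, 0.6000, -0.8000).
r_{13} = q_1·w_3 = -3.6000; r_{23} = q_2·w_3 = -0.2000.
u_3 = w_3 + 3.6000·q_1 + 0.2000·q_2 = (-1.0000, 0.0000, 0.0000).
‖u_3‖ = 1.0000, so q_3 = (-1.0000, 0.0000, 0.0000).

Q = [[0.0000, 0.0000, -1.0000], [0.8000, 0.6000, 0.0000], [0.6000, -0.8000, 0.0000]], R = [[5.0000, -4.8000, -3.6000], [0.0000, 1.4000, -0.2000], [0.0000, 0.0000, 1.0000]]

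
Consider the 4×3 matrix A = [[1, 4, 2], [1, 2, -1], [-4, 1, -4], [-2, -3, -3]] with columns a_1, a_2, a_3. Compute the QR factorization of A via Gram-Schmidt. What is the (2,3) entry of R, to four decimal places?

r_{23} = 0.5065

e_1 = a_1/‖a_1‖ = (1, 1, -4, -2)/4.6904 = (0.2132, 0.2132, -0.8528, -0.4264).
r_{12} = e_1·a_2 = 1.7056.
u_2 = a_2 − 1.7056·e_1 = (3.6364, 1.6364, 2.4545, -2.2727).
‖u_2‖ = 5.2049, so e_2 = (0.6986, 0.3144, 0.4716, -0.4367).
r_{23} = e_2·a_3 = 0.5065.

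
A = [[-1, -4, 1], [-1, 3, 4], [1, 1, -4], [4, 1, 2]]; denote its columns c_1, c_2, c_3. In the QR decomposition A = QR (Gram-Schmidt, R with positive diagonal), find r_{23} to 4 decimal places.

c_1 = (-1, -1, 1, 4); ‖c_1‖ = 4.3589, so e_1 = (-0.2294, -0.2294, 0.2294, 0.9177).
e_1·c_2 = (-0.2294)·(-4) + (-0.2294)·3 + 0.2294·1 + 0.9177·1 = 1.3765.
u_2 = c_2 − 1.3765·e_1 = (-3.6842, 3.3158, 0.6842, -0.2632).
‖u_2‖ = 5.0105, so e_2 = (-0.7353, 0.6618, 0.1366, -0.0525).
r_{23} = e_2·c_3 = 1.2605.

r_{23} = 1.2605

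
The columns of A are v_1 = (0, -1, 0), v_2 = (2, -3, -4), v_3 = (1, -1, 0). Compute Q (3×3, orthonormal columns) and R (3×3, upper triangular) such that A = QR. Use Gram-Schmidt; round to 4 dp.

v_1 = (0, -1, 0); ‖v_1‖ = 1.0000, so q_1 = (0.0000, -1.0000, 0.0000).
q_1·v_2 = 0.0000·2 + (-1.0000)·(-3) + 0.0000·(-4) = 3.0000.
u_2 = v_2 − 3.0000·q_1 = (2.0000, 0.0000, -4.0000).
‖u_2‖ = 4.4721, so q_2 = (0.4472, 0.0000, -0.8944).
q_1·v_3 = 0.0000·1 + (-1.0000)·(-1) + 0.0000·0 = 1.0000; q_2·v_3 = 0.4472·1 + 0.0000·(-1) + (-0.8944)·0 = 0.4472.
u_3 = v_3 − 1.0000·q_1 − 0.4472·q_2 = (0.8000, 0.0000, 0.4000).
‖u_3‖ = 0.8944, so q_3 = (0.8944, 0.0000, 0.4472).

Q = [[0.0000, 0.4472, 0.8944], [-1.0000, 0.0000, 0.0000], [0.0000, -0.8944, 0.4472]], R = [[1.0000, 3.0000, 1.0000], [0.0000, 4.4721, 0.4472], [0.0000, 0.0000, 0.8944]]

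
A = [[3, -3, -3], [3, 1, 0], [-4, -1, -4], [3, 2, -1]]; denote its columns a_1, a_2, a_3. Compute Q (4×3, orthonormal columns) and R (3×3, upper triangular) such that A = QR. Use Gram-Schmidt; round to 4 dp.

a_1 = (3, 3, -4, 3); ‖a_1‖ = 6.5574, so e_1 = (0.4575, 0.4575, -0.6100, 0.4575).
e_1·a_2 = 0.4575·(-3) + 0.4575·1 + (-0.6100)·(-1) + 0.4575·2 = 0.6100.
u_2 = a_2 − 0.6100·e_1 = (-3.2791, 0.7209, -0.6279, 1.7209).
‖u_2‖ = 3.8246, so e_2 = (-0.8574, 0.1885, -0.1642, 0.4500).
e_1·a_3 = 0.4575·(-3) + 0.4575·0 + (-0.6100)·(-4) + 0.4575·(-1) = 0.6100; e_2·a_3 = (-0.8574)·(-3) + 0.1885·0 + (-0.1642)·(-4) + 0.4500·(-1) = 2.7788.
u_3 = a_3 − 0.6100·e_1 − 2.7788·e_2 = (-0.8967, -0.8029, -3.1717, -2.5294).
‖u_3‖ = 4.2316, so e_3 = (-0.2119, -0.1897, -0.7495, -0.5977).

Q = [[0.4575, -0.8574, -0.2119], [0.4575, 0.1885, -0.1897], [-0.6100, -0.1642, -0.7495], [0.4575, 0.4500, -0.5977]], R = [[6.5574, 0.6100, 0.6100], [0.0000, 3.8246, 2.7788], [0.0000, 0.0000, 4.2316]]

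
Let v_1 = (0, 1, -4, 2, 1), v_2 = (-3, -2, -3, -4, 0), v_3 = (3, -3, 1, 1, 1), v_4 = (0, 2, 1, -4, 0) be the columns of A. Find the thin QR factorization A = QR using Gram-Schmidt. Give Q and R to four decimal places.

v_1 = (0, 1, -4, 2, 1); ‖v_1‖ = 4.6904, so e_1 = (0.0000, 0.2132, -0.8528, 0.4264, 0.2132).
e_1·v_2 = 0.0000·(-3) + 0.2132·(-2) + (-0.8528)·(-3) + 0.4264·(-4) + 0.2132·0 = 0.4264.
u_2 = v_2 − 0.4264·e_1 = (-3.0000, -2.0909, -2.6364, -4.1818, -0.0909).
‖u_2‖ = 6.1496, so e_2 = (-0.4878, -0.3400, -0.4287, -0.6800, -0.0148).
e_1·v_3 = 0.0000·3 + 0.2132·(-3) + (-0.8528)·1 + 0.4264·1 + 0.2132·1 = -0.8528; e_2·v_3 = (-0.4878)·3 + (-0.3400)·(-3) + (-0.4287)·1 + (-0.6800)·1 + (-0.0148)·1 = -1.5670.
u_3 = v_3 + 0.8528·e_1 + 1.5670·e_2 = (2.2356, -3.3510, -0.3990, 0.2981, 1.1587).
‖u_3‖ = 4.2211, so e_3 = (0.5296, -0.7939, -0.0945, 0.0706, 0.2745).
e_1·v_4 = 0.0000·0 + 0.2132·2 + (-0.8528)·1 + 0.4264·(-4) + 0.2132·0 = -2.1320; e_2·v_4 = (-0.4878)·0 + (-0.3400)·2 + (-0.4287)·1 + (-0.6800)·(-4) + (-0.0148)·0 = 1.6113; e_3·v_4 = 0.5296·0 + (-0.7939)·2 + (-0.0945)·1 + 0.0706·(-4) + 0.2745·0 = -1.9647.
u_4 = v_4 + 2.1320·e_1 − 1.6113·e_2 + 1.9647·e_3 = (1.8266, 1.4427, -0.3131, -1.8564, 1.0177).
‖u_4‖ = 3.1620, so e_4 = (0.5777, 0.4563, -0.0990, -0.5871, 0.3218).

Q = [[0.0000, -0.4878, 0.5296, 0.5777], [0.2132, -0.3400, -0.7939, 0.4563], [-0.8528, -0.4287, -0.0945, -0.0990], [0.4264, -0.6800, 0.0706, -0.5871], [0.2132, -0.0148, 0.2745, 0.3218]], R = [[4.6904, 0.4264, -0.8528, -2.1320], [0.0000, 6.1496, -1.5670, 1.6113], [0.0000, 0.0000, 4.2211, -1.9647], [0.0000, 0.0000, 0.0000, 3.1620]]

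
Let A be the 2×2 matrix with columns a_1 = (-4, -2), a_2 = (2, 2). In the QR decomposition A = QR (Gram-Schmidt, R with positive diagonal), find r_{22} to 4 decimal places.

e_1 = a_1/‖a_1‖ = (-4, -2)/4.4721 = (-0.8944, -0.4472).
r_{12} = e_1·a_2 = -2.6833.
u_2 = a_2 + 2.6833·e_1 = (-0.4000, 0.8000).
r_{22} = ‖u_2‖ = 0.8944.

r_{22} = 0.8944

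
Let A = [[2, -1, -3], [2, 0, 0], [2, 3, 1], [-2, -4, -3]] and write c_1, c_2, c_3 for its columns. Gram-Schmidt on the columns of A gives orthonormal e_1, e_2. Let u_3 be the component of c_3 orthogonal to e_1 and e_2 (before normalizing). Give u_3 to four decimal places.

c_1 = (2, 2, 2, -2); ‖c_1‖ = 4.0000, so e_1 = (0.5000, 0.5000, 0.5000, -0.5000).
e_1·c_2 = 0.5000·(-1) + 0.5000·0 + 0.5000·3 + (-0.5000)·(-4) = 3.0000.
u_2 = c_2 − 3.0000·e_1 = (-2.5000, -1.5000, 1.5000, -2.5000).
‖u_2‖ = 4.1231, so e_2 = (-0.6063, -0.3638, 0.3638, -0.6063).
e_1·c_3 = 0.5000·(-3) + 0.5000·0 + 0.5000·1 + (-0.5000)·(-3) = 0.5000; e_2·c_3 = (-0.6063)·(-3) + (-0.3638)·0 + 0.3638·1 + (-0.6063)·(-3) = 4.0018.
u_3 = c_3 − 0.5000·e_1 − 4.0018·e_2 = (-0.8235, 1.2059, -0.7059, -0.3235).

u_3 = (-0.8235, 1.2059, -0.7059, -0.3235)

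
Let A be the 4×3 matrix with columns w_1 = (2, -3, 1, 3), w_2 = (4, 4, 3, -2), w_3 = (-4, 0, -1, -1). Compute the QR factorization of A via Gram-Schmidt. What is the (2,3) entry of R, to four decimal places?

w_1 = (2, -3, 1, 3); ‖w_1‖ = 4.7958, so q_1 = (0.4170, -0.6255, 0.2085, 0.6255).
q_1·w_2 = 0.4170·4 + (-0.6255)·4 + 0.2085·3 + 0.6255·(-2) = -1.4596.
u_2 = w_2 + 1.4596·q_1 = (4.6087, 3.0870, 3.3043, -1.0870).
‖u_2‖ = 6.5475, so q_2 = (0.7039, 0.4715, 0.5047, -0.1660).
r_{23} = q_2·w_3 = -3.1542.

r_{23} = -3.1542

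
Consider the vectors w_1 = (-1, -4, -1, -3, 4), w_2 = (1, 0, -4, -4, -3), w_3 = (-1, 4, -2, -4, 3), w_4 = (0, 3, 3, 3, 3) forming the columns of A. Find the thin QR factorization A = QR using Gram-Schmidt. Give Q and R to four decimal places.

Q = [[-0.1525, 0.1655, -0.1734, 0.9393], [-0.6100, 0.0432, 0.7903, 0.0393], [-0.1525, -0.6080, -0.0800, -0.0901], [-0.4575, -0.5864, -0.3254, 0.0872], [0.6100, -0.5072, 0.4828, 0.3170]], R = [[6.5574, 0.4575, 1.6775, -1.8300], [0.0000, 6.4646, 2.0469, -4.9752], [0.0000, 0.0000, 6.2447, 2.6028], [0.0000, 0.0000, 0.0000, 1.0600]]

w_1 = (-1, -4, -1, -3, 4); ‖w_1‖ = 6.5574, so e_1 = (-0.1525, -0.6100, -0.1525, -0.4575, 0.6100).
e_1·w_2 = (-0.1525)·1 + (-0.6100)·0 + (-0.1525)·(-4) + (-0.4575)·(-4) + 0.6100·(-3) = 0.4575.
u_2 = w_2 − 0.4575·e_1 = (1.0698, 0.2791, -3.9302, -3.7907, -3.2791).
‖u_2‖ = 6.4646, so e_2 = (0.1655, 0.0432, -0.6080, -0.5864, -0.5072).
e_1·w_3 = (-0.1525)·(-1) + (-0.6100)·4 + (-0.1525)·(-2) + (-0.4575)·(-4) + 0.6100·3 = 1.6775; e_2·w_3 = 0.1655·(-1) + 0.0432·4 + (-0.6080)·(-2) + (-0.5864)·(-4) + (-0.5072)·3 = 2.0469.
u_3 = w_3 − 1.6775·e_1 − 2.0469·e_2 = (-1.0829, 4.9349, -0.4997, -2.0323, 3.0150).
‖u_3‖ = 6.2447, so e_3 = (-0.1734, 0.7903, -0.0800, -0.3254, 0.4828).
e_1·w_4 = (-0.1525)·0 + (-0.6100)·3 + (-0.1525)·3 + (-0.4575)·3 + 0.6100·3 = -1.8300; e_2·w_4 = 0.1655·0 + 0.0432·3 + (-0.6080)·3 + (-0.5864)·3 + (-0.5072)·3 = -4.9752; e_3·w_4 = (-0.1734)·0 + 0.7903·3 + (-0.0800)·3 + (-0.3254)·3 + 0.4828·3 = 2.6028.
u_4 = w_4 + 1.8300·e_1 + 4.9752·e_2 − 2.6028·e_3 = (0.9956, 0.0416, -0.0956, 0.0925, 0.3360).
‖u_4‖ = 1.0600, so e_4 = (0.9393, 0.0393, -0.0901, 0.0872, 0.3170).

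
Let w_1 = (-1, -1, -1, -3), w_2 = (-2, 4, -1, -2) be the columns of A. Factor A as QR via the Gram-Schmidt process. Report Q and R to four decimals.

Q = [[-0.2887, -0.3307], [-0.2887, 0.9226], [-0.2887, -0.1219], [-0.8660, -0.1567]], R = [[3.4641, 1.4434], [0.0000, 4.7871]]

q_1 = w_1/‖w_1‖ = (-1, -1, -1, -3)/3.4641 = (-0.2887, -0.2887, -0.2887, -0.8660).
r_{12} = q_1·w_2 = 1.4434.
u_2 = w_2 − 1.4434·q_1 = (-1.5833, 4.4167, -0.5833, -0.7500).
‖u_2‖ = 4.7871, so q_2 = (-0.3307, 0.9226, -0.1219, -0.1567).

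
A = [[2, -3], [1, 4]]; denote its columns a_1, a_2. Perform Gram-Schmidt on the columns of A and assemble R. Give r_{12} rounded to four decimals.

q_1 = a_1/‖a_1‖ = (2, 1)/2.2361 = (0.8944, 0.4472).
r_{12} = q_1·a_2 = -0.8944.

r_{12} = -0.8944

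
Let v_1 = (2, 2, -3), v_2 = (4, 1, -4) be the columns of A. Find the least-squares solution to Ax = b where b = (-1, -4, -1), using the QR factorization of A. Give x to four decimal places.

v_1 = (2, 2, -3); ‖v_1‖ = 4.1231, so e_1 = (0.4851, 0.4851, -0.7276).
e_1·v_2 = 0.4851·4 + 0.4851·1 + (-0.7276)·(-4) = 5.3358.
u_2 = v_2 − 5.3358·e_1 = (1.4118, -1.5882, -0.1176).
‖u_2‖ = 2.1282, so e_2 = (0.6633, -0.7463, -0.0553).
Qᵀb = (-1.6977, 2.3770).
Back-substitute: x_2 = 2.3770/2.1282 = 1.1169.
x_1 = (-1.6977 − 5.3358·1.1169)/4.1231 = -1.8571.

x = (-1.8571, 1.1169)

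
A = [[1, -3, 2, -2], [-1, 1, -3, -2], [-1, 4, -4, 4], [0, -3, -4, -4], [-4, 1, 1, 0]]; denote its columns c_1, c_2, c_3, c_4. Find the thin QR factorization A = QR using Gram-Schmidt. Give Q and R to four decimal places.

Q = [[0.2294, -0.4443, 0.1544, 0.1673], [-0.2294, 0.0691, -0.4049, -0.8152], [-0.2294, 0.6318, -0.4152, 0.4815], [0.0000, -0.5627, -0.7618, 0.2448], [-0.9177, -0.2863, 0.2436, 0.1252]], R = [[4.3589, -2.7530, 1.1471, -0.9177], [0.0000, 5.3311, -1.6586, 5.5286], [0.0000, 0.0000, 6.4756, 1.8874], [0.0000, 0.0000, 0.0000, 2.2428]]

e_1 = c_1/‖c_1‖ = (1, -1, -1, 0, -4)/4.3589 = (0.2294, -0.2294, -0.2294, 0.0000, -0.9177).
r_{12} = e_1·c_2 = -2.7530.
u_2 = c_2 + 2.7530·e_1 = (-2.3684, 0.3684, 3.3684, -3.0000, -1.5263).
‖u_2‖ = 5.3311, so e_2 = (-0.4443, 0.0691, 0.6318, -0.5627, -0.2863).
r_{13} = e_1·c_3 = 1.1471; r_{23} = e_2·c_3 = -1.6586.
u_3 = c_3 − 1.1471·e_1 + 1.6586·e_2 = (1.0000, -2.6222, -2.6889, -4.9333, 1.5778).
‖u_3‖ = 6.4756, so e_3 = (0.1544, -0.4049, -0.4152, -0.7618, 0.2436).
r_{14} = e_1·c_4 = -0.9177; r_{24} = e_2·c_4 = 5.5286; r_{34} = e_3·c_4 = 1.8874.
u_4 = c_4 + 0.9177·e_1 − 5.5286·e_2 − 1.8874·e_3 = (0.3752, -1.8283, 1.0800, 0.5490, 0.2809).
‖u_4‖ = 2.2428, so e_4 = (0.1673, -0.8152, 0.4815, 0.2448, 0.1252).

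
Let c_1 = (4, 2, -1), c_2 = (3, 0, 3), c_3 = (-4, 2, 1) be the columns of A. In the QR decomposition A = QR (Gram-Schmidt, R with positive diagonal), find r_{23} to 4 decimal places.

r_{23} = -0.9117

c_1 = (4, 2, -1); ‖c_1‖ = 4.5826, so e_1 = (0.8729, 0.4364, -0.2182).
e_1·c_2 = 0.8729·3 + 0.4364·0 + (-0.2182)·3 = 1.9640.
u_2 = c_2 − 1.9640·e_1 = (1.2857, -0.8571, 3.4286).
‖u_2‖ = 3.7607, so e_2 = (0.3419, -0.2279, 0.9117).
r_{23} = e_2·c_3 = -0.9117.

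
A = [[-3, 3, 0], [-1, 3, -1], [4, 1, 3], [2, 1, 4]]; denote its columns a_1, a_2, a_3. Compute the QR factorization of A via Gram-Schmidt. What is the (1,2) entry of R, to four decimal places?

r_{12} = -1.0954

e_1 = a_1/‖a_1‖ = (-3, -1, 4, 2)/5.4772 = (-0.5477, -0.1826, 0.7303, 0.3651).
r_{12} = e_1·a_2 = -1.0954.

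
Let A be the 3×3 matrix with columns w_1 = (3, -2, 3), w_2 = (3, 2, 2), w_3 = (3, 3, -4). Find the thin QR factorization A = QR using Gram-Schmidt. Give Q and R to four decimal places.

w_1 = (3, -2, 3); ‖w_1‖ = 4.6904, so e_1 = (0.6396, -0.4264, 0.6396).
e_1·w_2 = 0.6396·3 + (-0.4264)·2 + 0.6396·2 = 2.3452.
u_2 = w_2 − 2.3452·e_1 = (1.5000, 3.0000, 0.5000).
‖u_2‖ = 3.3912, so e_2 = (0.4423, 0.8847, 0.1474).
e_1·w_3 = 0.6396·3 + (-0.4264)·3 + 0.6396·(-4) = -1.9188; e_2·w_3 = 0.4423·3 + 0.8847·3 + 0.1474·(-4) = 3.3912.
u_3 = w_3 + 1.9188·e_1 − 3.3912·e_2 = (2.7273, -0.8182, -3.2727).
‖u_3‖ = 4.3380, so e_3 = (0.6287, -0.1886, -0.7544).

Q = [[0.6396, 0.4423, 0.6287], [-0.4264, 0.8847, -0.1886], [0.6396, 0.1474, -0.7544]], R = [[4.6904, 2.3452, -1.9188], [0.0000, 3.3912, 3.3912], [0.0000, 0.0000, 4.3380]]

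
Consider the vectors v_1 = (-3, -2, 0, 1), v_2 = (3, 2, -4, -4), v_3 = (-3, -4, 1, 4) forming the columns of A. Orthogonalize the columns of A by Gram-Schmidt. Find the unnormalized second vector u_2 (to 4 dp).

u_2 = (-0.6429, -0.4286, -4.0000, -2.7857)

q_1 = v_1/‖v_1‖ = (-3, -2, 0, 1)/3.7417 = (-0.8018, -0.5345, 0.0000, 0.2673).
r_{12} = q_1·v_2 = -4.5434.
u_2 = v_2 + 4.5434·q_1 = (-0.6429, -0.4286, -4.0000, -2.7857).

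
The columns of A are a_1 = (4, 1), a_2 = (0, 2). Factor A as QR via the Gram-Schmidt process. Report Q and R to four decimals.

Q = [[0.9701, -0.2425], [0.2425, 0.9701]], R = [[4.1231, 0.4851], [0.0000, 1.9403]]

q_1 = a_1/‖a_1‖ = (4, 1)/4.1231 = (0.9701, 0.2425).
r_{12} = q_1·a_2 = 0.4851.
u_2 = a_2 − 0.4851·q_1 = (-0.4706, 1.8824).
‖u_2‖ = 1.9403, so q_2 = (-0.2425, 0.9701).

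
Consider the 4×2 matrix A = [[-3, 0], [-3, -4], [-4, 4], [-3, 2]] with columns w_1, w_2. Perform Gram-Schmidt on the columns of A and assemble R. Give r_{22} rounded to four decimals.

w_1 = (-3, -3, -4, -3); ‖w_1‖ = 6.5574, so e_1 = (-0.4575, -0.4575, -0.6100, -0.4575).
e_1·w_2 = (-0.4575)·0 + (-0.4575)·(-4) + (-0.6100)·4 + (-0.4575)·2 = -1.5250.
u_2 = w_2 + 1.5250·e_1 = (-0.6977, -4.6977, 3.0698, 1.3023).
r_{22} = ‖u_2‖ = 5.8030.

r_{22} = 5.8030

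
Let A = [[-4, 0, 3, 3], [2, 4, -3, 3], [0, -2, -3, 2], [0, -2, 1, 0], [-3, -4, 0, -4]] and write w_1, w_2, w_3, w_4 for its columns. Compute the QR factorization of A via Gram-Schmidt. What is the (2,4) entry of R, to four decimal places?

w_1 = (-4, 2, 0, 0, -3); ‖w_1‖ = 5.3852, so e_1 = (-0.7428, 0.3714, 0.0000, 0.0000, -0.5571).
e_1·w_2 = (-0.7428)·0 + 0.3714·4 + 0.0000·(-2) + 0.0000·(-2) + (-0.5571)·(-4) = 3.7139.
u_2 = w_2 − 3.7139·e_1 = (2.7586, 2.6207, -2.0000, -2.0000, -1.9310).
‖u_2‖ = 5.1193, so e_2 = (0.5389, 0.5119, -0.3907, -0.3907, -0.3772).
r_{24} = e_2·w_4 = 3.8799.

r_{24} = 3.8799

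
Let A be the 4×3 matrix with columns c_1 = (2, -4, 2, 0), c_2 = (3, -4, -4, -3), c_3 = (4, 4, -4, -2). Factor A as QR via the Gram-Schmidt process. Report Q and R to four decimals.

Q = [[0.4082, 0.2835, 0.8536], [-0.8165, -0.2577, 0.5000], [0.4082, -0.7988, 0.1464], [0.0000, -0.4638, -0.0082]], R = [[4.8990, 2.8577, -3.2660], [0.0000, 6.4679, 4.2260], [0.0000, 0.0000, 4.8450]]

c_1 = (2, -4, 2, 0); ‖c_1‖ = 4.8990, so e_1 = (0.4082, -0.8165, 0.4082, 0.0000).
e_1·c_2 = 0.4082·3 + (-0.8165)·(-4) + 0.4082·(-4) + 0.0000·(-3) = 2.8577.
u_2 = c_2 − 2.8577·e_1 = (1.8333, -1.6667, -5.1667, -3.0000).
‖u_2‖ = 6.4679, so e_2 = (0.2835, -0.2577, -0.7988, -0.4638).
e_1·c_3 = 0.4082·4 + (-0.8165)·4 + 0.4082·(-4) + 0.0000·(-2) = -3.2660; e_2·c_3 = 0.2835·4 + (-0.2577)·4 + (-0.7988)·(-4) + (-0.4638)·(-2) = 4.2260.
u_3 = c_3 + 3.2660·e_1 − 4.2260·e_2 = (4.1355, 2.4223, 0.7092, -0.0398).
‖u_3‖ = 4.8450, so e_3 = (0.8536, 0.5000, 0.1464, -0.0082).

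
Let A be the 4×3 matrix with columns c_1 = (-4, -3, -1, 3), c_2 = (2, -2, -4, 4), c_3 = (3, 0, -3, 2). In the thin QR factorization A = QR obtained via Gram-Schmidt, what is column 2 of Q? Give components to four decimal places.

q_2 = (0.6138, -0.1364, -0.6138, 0.4774)

c_1 = (-4, -3, -1, 3); ‖c_1‖ = 5.9161, so q_1 = (-0.6761, -0.5071, -0.1690, 0.5071).
q_1·c_2 = (-0.6761)·2 + (-0.5071)·(-2) + (-0.1690)·(-4) + 0.5071·4 = 2.3664.
u_2 = c_2 − 2.3664·q_1 = (3.6000, -0.8000, -3.6000, 2.8000).
‖u_2‖ = 5.8652, so q_2 = (0.6138, -0.1364, -0.6138, 0.4774).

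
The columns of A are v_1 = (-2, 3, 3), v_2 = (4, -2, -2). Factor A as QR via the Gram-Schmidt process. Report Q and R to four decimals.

v_1 = (-2, 3, 3); ‖v_1‖ = 4.6904, so q_1 = (-0.4264, 0.6396, 0.6396).
q_1·v_2 = (-0.4264)·4 + 0.6396·(-2) + 0.6396·(-2) = -4.2640.
u_2 = v_2 + 4.2640·q_1 = (2.1818, 0.7273, 0.7273).
‖u_2‖ = 2.4121, so q_2 = (0.9045, 0.3015, 0.3015).

Q = [[-0.4264, 0.9045], [0.6396, 0.3015], [0.6396, 0.3015]], R = [[4.6904, -4.2640], [0.0000, 2.4121]]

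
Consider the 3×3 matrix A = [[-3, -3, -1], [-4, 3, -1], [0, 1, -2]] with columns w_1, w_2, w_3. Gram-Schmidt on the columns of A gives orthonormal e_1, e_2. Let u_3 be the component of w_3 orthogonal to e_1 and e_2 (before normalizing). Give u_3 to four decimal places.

e_1 = w_1/‖w_1‖ = (-3, -4, 0)/5.0000 = (-0.6000, -0.8000, 0.0000).
r_{12} = e_1·w_2 = -0.6000.
u_2 = w_2 + 0.6000·e_1 = (-3.3600, 2.5200, 1.0000).
‖u_2‖ = 4.3174, so e_2 = (-0.7782, 0.5837, 0.2316).
r_{13} = e_1·w_3 = 1.4000; r_{23} = e_2·w_3 = -0.2687.
u_3 = w_3 − 1.4000·e_1 + 0.2687·e_2 = (-0.3691, 0.2768, -1.9378).

u_3 = (-0.3691, 0.2768, -1.9378)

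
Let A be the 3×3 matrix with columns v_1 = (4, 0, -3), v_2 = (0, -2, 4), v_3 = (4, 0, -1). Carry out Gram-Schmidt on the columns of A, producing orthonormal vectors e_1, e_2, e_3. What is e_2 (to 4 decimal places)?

v_1 = (4, 0, -3); ‖v_1‖ = 5.0000, so e_1 = (0.8000, 0.0000, -0.6000).
e_1·v_2 = 0.8000·0 + 0.0000·(-2) + (-0.6000)·4 = -2.4000.
u_2 = v_2 + 2.4000·e_1 = (1.9200, -2.0000, 2.5600).
‖u_2‖ = 3.7736, so e_2 = (0.5088, -0.5300, 0.6784).

e_2 = (0.5088, -0.5300, 0.6784)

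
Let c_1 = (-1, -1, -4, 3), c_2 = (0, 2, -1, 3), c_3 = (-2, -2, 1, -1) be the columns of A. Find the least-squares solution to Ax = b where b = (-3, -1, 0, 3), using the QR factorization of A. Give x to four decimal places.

c_1 = (-1, -1, -4, 3); ‖c_1‖ = 5.1962, so e_1 = (-0.1925, -0.1925, -0.7698, 0.5774).
e_1·c_2 = (-0.1925)·0 + (-0.1925)·2 + (-0.7698)·(-1) + 0.5774·3 = 2.1170.
u_2 = c_2 − 2.1170·e_1 = (0.4074, 2.4074, 0.6296, 1.7778).
‖u_2‖ = 3.0852, so e_2 = (0.1321, 0.7803, 0.2041, 0.5762).
e_1·c_3 = (-0.1925)·(-2) + (-0.1925)·(-2) + (-0.7698)·1 + 0.5774·(-1) = -0.5774; e_2·c_3 = 0.1321·(-2) + 0.7803·(-2) + 0.2041·1 + 0.5762·(-1) = -2.1969.
u_3 = c_3 + 0.5774·e_1 + 2.1969·e_2 = (-1.8210, -0.3969, 1.0039, 0.5992).
‖u_3‖ = 2.2001, so e_3 = (-0.8277, -0.1804, 0.4563, 0.2724).
Qᵀb = (2.5019, 0.5522, 3.4806).
Back-substitute: x_3 = 3.4806/2.2001 = 1.5820.
x_2 = (0.5522 + 2.1969·1.5820)/3.0852 = 1.3055.
x_1 = (2.5019 − 2.1170·1.3055 + 0.5774·1.5820)/5.1962 = 0.1254.

x = (0.1254, 1.3055, 1.5820)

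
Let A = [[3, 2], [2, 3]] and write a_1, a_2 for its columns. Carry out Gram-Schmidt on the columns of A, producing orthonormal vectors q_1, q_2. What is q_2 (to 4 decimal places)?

q_2 = (-0.5547, 0.8321)

a_1 = (3, 2); ‖a_1‖ = 3.6056, so q_1 = (0.8321, 0.5547).
q_1·a_2 = 0.8321·2 + 0.5547·3 = 3.3282.
u_2 = a_2 − 3.3282·q_1 = (-0.7692, 1.1538).
‖u_2‖ = 1.3868, so q_2 = (-0.5547, 0.8321).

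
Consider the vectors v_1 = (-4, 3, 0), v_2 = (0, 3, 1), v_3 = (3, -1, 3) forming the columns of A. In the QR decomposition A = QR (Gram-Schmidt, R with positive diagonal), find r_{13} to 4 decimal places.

r_{13} = -3.0000

q_1 = v_1/‖v_1‖ = (-4, 3, 0)/5.0000 = (-0.8000, 0.6000, 0.0000).
r_{13} = q_1·v_3 = -3.0000.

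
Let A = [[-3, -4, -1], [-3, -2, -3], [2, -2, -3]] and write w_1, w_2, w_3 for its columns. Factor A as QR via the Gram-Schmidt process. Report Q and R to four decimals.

w_1 = (-3, -3, 2); ‖w_1‖ = 4.6904, so e_1 = (-0.6396, -0.6396, 0.4264).
e_1·w_2 = (-0.6396)·(-4) + (-0.6396)·(-2) + 0.4264·(-2) = 2.9848.
u_2 = w_2 − 2.9848·e_1 = (-2.0909, -0.0909, -3.2727).
‖u_2‖ = 3.8847, so e_2 = (-0.5382, -0.0234, -0.8425).
e_1·w_3 = (-0.6396)·(-1) + (-0.6396)·(-3) + 0.4264·(-3) = 1.2792; e_2·w_3 = (-0.5382)·(-1) + (-0.0234)·(-3) + (-0.8425)·(-3) = 3.1358.
u_3 = w_3 − 1.2792·e_1 − 3.1358·e_2 = (1.5060, -2.1084, -0.9036).
‖u_3‖ = 2.7441, so e_3 = (0.5488, -0.7683, -0.3293).

Q = [[-0.6396, -0.5382, 0.5488], [-0.6396, -0.0234, -0.7683], [0.4264, -0.8425, -0.3293]], R = [[4.6904, 2.9848, 1.2792], [0.0000, 3.8847, 3.1358], [0.0000, 0.0000, 2.7441]]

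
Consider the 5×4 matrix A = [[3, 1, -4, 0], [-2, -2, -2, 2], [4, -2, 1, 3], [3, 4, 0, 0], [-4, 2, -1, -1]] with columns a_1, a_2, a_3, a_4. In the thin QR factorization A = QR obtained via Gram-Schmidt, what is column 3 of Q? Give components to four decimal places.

e_1 = a_1/‖a_1‖ = (3, -2, 4, 3, -4)/7.3485 = (0.4082, -0.2722, 0.5443, 0.4082, -0.5443).
r_{12} = e_1·a_2 = 0.4082.
u_2 = a_2 − 0.4082·e_1 = (0.8333, -1.8889, -2.2222, 3.8333, 2.2222).
‖u_2‖ = 5.3697, so e_2 = (0.1552, -0.3518, -0.4138, 0.7139, 0.4138).
r_{13} = e_1·a_3 = 0.0000; r_{23} = e_2·a_3 = -0.7449.
u_3 = a_3 + 0.0000·e_1 + 0.7449·e_2 = (-3.8844, -2.2620, 0.6917, 0.5318, -0.6917).
‖u_3‖ = 4.6309, so e_3 = (-0.8388, -0.4885, 0.1494, 0.1148, -0.1494).

e_3 = (-0.8388, -0.4885, 0.1494, 0.1148, -0.1494)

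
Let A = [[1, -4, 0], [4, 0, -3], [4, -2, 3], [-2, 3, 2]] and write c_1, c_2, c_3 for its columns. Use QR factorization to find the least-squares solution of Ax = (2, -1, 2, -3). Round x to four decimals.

c_1 = (1, 4, 4, -2); ‖c_1‖ = 6.0828, so e_1 = (0.1644, 0.6576, 0.6576, -0.3288).
e_1·c_2 = 0.1644·(-4) + 0.6576·0 + 0.6576·(-2) + (-0.3288)·3 = -2.9592.
u_2 = c_2 + 2.9592·e_1 = (-3.5135, 1.9459, -0.0541, 2.0270).
‖u_2‖ = 4.4992, so e_2 = (-0.7809, 0.4325, -0.0120, 0.4505).
e_1·c_3 = 0.1644·0 + 0.6576·(-3) + 0.6576·3 + (-0.3288)·2 = -0.6576; e_2·c_3 = (-0.7809)·0 + 0.4325·(-3) + (-0.0120)·3 + 0.4505·2 = -0.4325.
u_3 = c_3 + 0.6576·e_1 + 0.4325·e_2 = (-0.2296, -2.3805, 3.4272, 1.9786).
‖u_3‖ = 4.6239, so e_3 = (-0.0497, -0.5148, 0.7412, 0.4279).
Qᵀb = (1.9728, -3.3699, 0.6142).
Back-substitute: x_3 = 0.6142/4.6239 = 0.1328.
x_2 = (-3.3699 + 0.4325·0.1328)/4.4992 = -0.7362.
x_1 = (1.9728 + 2.9592·(-0.7362) + 0.6576·0.1328)/6.0828 = -0.0195.

x = (-0.0195, -0.7362, 0.1328)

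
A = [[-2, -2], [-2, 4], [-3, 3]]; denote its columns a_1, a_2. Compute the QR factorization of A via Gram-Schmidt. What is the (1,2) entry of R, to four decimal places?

r_{12} = -3.1530

a_1 = (-2, -2, -3); ‖a_1‖ = 4.1231, so q_1 = (-0.4851, -0.4851, -0.7276).
r_{12} = q_1·a_2 = -3.1530.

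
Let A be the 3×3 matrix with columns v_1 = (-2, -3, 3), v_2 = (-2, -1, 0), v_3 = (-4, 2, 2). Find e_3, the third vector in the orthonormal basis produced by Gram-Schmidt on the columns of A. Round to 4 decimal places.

e_3 = (-0.3841, 0.7682, 0.5121)

v_1 = (-2, -3, 3); ‖v_1‖ = 4.6904, so e_1 = (-0.4264, -0.6396, 0.6396).
e_1·v_2 = (-0.4264)·(-2) + (-0.6396)·(-1) + 0.6396·0 = 1.4924.
u_2 = v_2 − 1.4924·e_1 = (-1.3636, -0.0455, -0.9545).
‖u_2‖ = 1.6652, so e_2 = (-0.8189, -0.0273, -0.5732).
e_1·v_3 = (-0.4264)·(-4) + (-0.6396)·2 + 0.6396·2 = 1.7056; e_2·v_3 = (-0.8189)·(-4) + (-0.0273)·2 + (-0.5732)·2 = 2.0746.
u_3 = v_3 − 1.7056·e_1 − 2.0746·e_2 = (-1.5738, 3.1475, 2.0984).
‖u_3‖ = 4.0972, so e_3 = (-0.3841, 0.7682, 0.5121).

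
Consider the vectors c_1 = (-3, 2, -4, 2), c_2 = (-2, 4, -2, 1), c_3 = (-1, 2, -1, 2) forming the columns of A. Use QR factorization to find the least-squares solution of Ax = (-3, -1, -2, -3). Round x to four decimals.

x = (1.0755, 0.7358, -2.9434)

c_1 = (-3, 2, -4, 2); ‖c_1‖ = 5.7446, so e_1 = (-0.5222, 0.3482, -0.6963, 0.3482).
e_1·c_2 = (-0.5222)·(-2) + 0.3482·4 + (-0.6963)·(-2) + 0.3482·1 = 4.1779.
u_2 = c_2 − 4.1779·e_1 = (0.1818, 2.5455, 0.9091, -0.4545).
‖u_2‖ = 2.7469, so e_2 = (0.0662, 0.9267, 0.3310, -0.1655).
e_1·c_3 = (-0.5222)·(-1) + 0.3482·2 + (-0.6963)·(-1) + 0.3482·2 = 2.6112; e_2·c_3 = 0.0662·(-1) + 0.9267·2 + 0.3310·(-1) + (-0.1655)·2 = 1.1252.
u_3 = c_3 − 2.6112·e_1 − 1.1252·e_2 = (0.2892, 0.0482, 0.4458, 1.2771).
‖u_3‖ = 1.3841, so e_3 = (0.2089, 0.0348, 0.3221, 0.9227).
Qᵀb = (1.5667, -1.2907, -4.0739).
Back-substitute: x_3 = -4.0739/1.3841 = -2.9434.
x_2 = (-1.2907 − 1.1252·(-2.9434))/2.7469 = 0.7358.
x_1 = (1.5667 − 4.1779·0.7358 − 2.6112·(-2.9434))/5.7446 = 1.0755.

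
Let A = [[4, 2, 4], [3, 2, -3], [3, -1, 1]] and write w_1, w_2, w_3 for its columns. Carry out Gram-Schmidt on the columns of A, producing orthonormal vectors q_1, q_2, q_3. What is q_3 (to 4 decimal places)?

w_1 = (4, 3, 3); ‖w_1‖ = 5.8310, so q_1 = (0.6860, 0.5145, 0.5145).
q_1·w_2 = 0.6860·2 + 0.5145·2 + 0.5145·(-1) = 1.8865.
u_2 = w_2 − 1.8865·q_1 = (0.7059, 1.0294, -1.9706).
‖u_2‖ = 2.3326, so q_2 = (0.3026, 0.4413, -0.8448).
q_1·w_3 = 0.6860·4 + 0.5145·(-3) + 0.5145·1 = 1.7150; q_2·w_3 = 0.3026·4 + 0.4413·(-3) + (-0.8448)·1 = -0.9583.
u_3 = w_3 − 1.7150·q_1 + 0.9583·q_2 = (3.1135, -3.4595, -0.6919).
‖u_3‖ = 4.7054, so q_3 = (0.6617, -0.7352, -0.1470).

q_3 = (0.6617, -0.7352, -0.1470)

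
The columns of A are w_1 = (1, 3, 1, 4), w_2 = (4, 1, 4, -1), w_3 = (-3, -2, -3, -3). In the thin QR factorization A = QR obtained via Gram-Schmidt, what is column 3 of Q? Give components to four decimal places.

w_1 = (1, 3, 1, 4); ‖w_1‖ = 5.1962, so e_1 = (0.1925, 0.5774, 0.1925, 0.7698).
e_1·w_2 = 0.1925·4 + 0.5774·1 + 0.1925·4 + 0.7698·(-1) = 1.3472.
u_2 = w_2 − 1.3472·e_1 = (3.7407, 0.2222, 3.7407, -2.0370).
‖u_2‖ = 5.6732, so e_2 = (0.6594, 0.0392, 0.6594, -0.3591).
e_1·w_3 = 0.1925·(-3) + 0.5774·(-2) + 0.1925·(-3) + 0.7698·(-3) = -4.6188; e_2·w_3 = 0.6594·(-3) + 0.0392·(-2) + 0.6594·(-3) + (-0.3591)·(-3) = -2.9574.
u_3 = w_3 + 4.6188·e_1 + 2.9574·e_2 = (-0.1611, 0.7825, -0.1611, -0.5063).
‖u_3‖ = 0.9595, so e_3 = (-0.1679, 0.8156, -0.1679, -0.5277).

e_3 = (-0.1679, 0.8156, -0.1679, -0.5277)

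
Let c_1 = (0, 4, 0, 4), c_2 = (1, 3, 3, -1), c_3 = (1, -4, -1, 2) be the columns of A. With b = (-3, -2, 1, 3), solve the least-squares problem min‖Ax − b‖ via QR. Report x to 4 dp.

x = (0.2835, -0.2805, 0.3537)

c_1 = (0, 4, 0, 4); ‖c_1‖ = 5.6569, so e_1 = (0.0000, 0.7071, 0.0000, 0.7071).
e_1·c_2 = 0.0000·1 + 0.7071·3 + 0.0000·3 + 0.7071·(-1) = 1.4142.
u_2 = c_2 − 1.4142·e_1 = (1.0000, 2.0000, 3.0000, -2.0000).
‖u_2‖ = 4.2426, so e_2 = (0.2357, 0.4714, 0.7071, -0.4714).
e_1·c_3 = 0.0000·1 + 0.7071·(-4) + 0.0000·(-1) + 0.7071·2 = -1.4142; e_2·c_3 = 0.2357·1 + 0.4714·(-4) + 0.7071·(-1) + (-0.4714)·2 = -3.2998.
u_3 = c_3 + 1.4142·e_1 + 3.2998·e_2 = (1.7778, -1.4444, 1.3333, 1.4444).
‖u_3‖ = 3.0185, so e_3 = (0.5890, -0.4785, 0.4417, 0.4785).
Qᵀb = (0.7071, -2.3570, 1.0675).
Back-substitute: x_3 = 1.0675/3.0185 = 0.3537.
x_2 = (-2.3570 + 3.2998·0.3537)/4.2426 = -0.2805.
x_1 = (0.7071 − 1.4142·(-0.2805) + 1.4142·0.3537)/5.6569 = 0.2835.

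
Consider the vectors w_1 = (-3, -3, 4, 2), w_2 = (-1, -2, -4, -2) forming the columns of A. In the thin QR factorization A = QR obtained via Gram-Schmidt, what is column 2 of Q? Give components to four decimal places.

w_1 = (-3, -3, 4, 2); ‖w_1‖ = 6.1644, so q_1 = (-0.4867, -0.4867, 0.6489, 0.3244).
q_1·w_2 = (-0.4867)·(-1) + (-0.4867)·(-2) + 0.6489·(-4) + 0.3244·(-2) = -1.7844.
u_2 = w_2 + 1.7844·q_1 = (-1.8684, -2.8684, -2.8421, -1.4211).
‖u_2‖ = 4.6707, so q_2 = (-0.4000, -0.6141, -0.6085, -0.3042).

q_2 = (-0.4000, -0.6141, -0.6085, -0.3042)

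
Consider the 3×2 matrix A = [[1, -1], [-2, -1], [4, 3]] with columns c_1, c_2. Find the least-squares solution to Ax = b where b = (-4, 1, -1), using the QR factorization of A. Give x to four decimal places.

x = (-1.7742, 2.0968)

c_1 = (1, -2, 4); ‖c_1‖ = 4.5826, so e_1 = (0.2182, -0.4364, 0.8729).
e_1·c_2 = 0.2182·(-1) + (-0.4364)·(-1) + 0.8729·3 = 2.8368.
u_2 = c_2 − 2.8368·e_1 = (-1.6190, 0.2381, 0.5238).
‖u_2‖ = 1.7182, so e_2 = (-0.9423, 0.1386, 0.3049).
Qᵀb = (-2.1822, 3.6028).
Back-substitute: x_2 = 3.6028/1.7182 = 2.0968.
x_1 = (-2.1822 − 2.8368·2.0968)/4.5826 = -1.7742.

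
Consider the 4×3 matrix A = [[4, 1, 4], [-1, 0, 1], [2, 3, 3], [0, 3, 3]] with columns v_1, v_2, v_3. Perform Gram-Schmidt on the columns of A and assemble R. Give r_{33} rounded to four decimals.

q_1 = v_1/‖v_1‖ = (4, -1, 2, 0)/4.5826 = (0.8729, -0.2182, 0.4364, 0.0000).
r_{12} = q_1·v_2 = 2.1822.
u_2 = v_2 − 2.1822·q_1 = (-0.9048, 0.4762, 2.0476, 3.0000).
‖u_2‖ = 3.7733, so q_2 = (-0.2398, 0.1262, 0.5427, 0.7951).
r_{13} = q_1·v_3 = 4.5826; r_{23} = q_2·v_3 = 3.1802.
u_3 = v_3 − 4.5826·q_1 − 3.1802·q_2 = (0.7625, 1.5987, -0.7258, 0.4716).
r_{33} = ‖u_3‖ = 1.9714.

r_{33} = 1.9714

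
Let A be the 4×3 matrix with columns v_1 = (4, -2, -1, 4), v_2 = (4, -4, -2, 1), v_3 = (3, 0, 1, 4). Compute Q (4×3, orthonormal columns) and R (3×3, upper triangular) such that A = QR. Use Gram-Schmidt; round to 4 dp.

v_1 = (4, -2, -1, 4); ‖v_1‖ = 6.0828, so e_1 = (0.6576, -0.3288, -0.1644, 0.6576).
e_1·v_2 = 0.6576·4 + (-0.3288)·(-4) + (-0.1644)·(-2) + 0.6576·1 = 4.9320.
u_2 = v_2 − 4.9320·e_1 = (0.7568, -2.3784, -1.1892, -2.2432).
‖u_2‖ = 3.5603, so e_2 = (0.2126, -0.6680, -0.3340, -0.6301).
e_1·v_3 = 0.6576·3 + (-0.3288)·0 + (-0.1644)·1 + 0.6576·4 = 4.4388; e_2·v_3 = 0.2126·3 + (-0.6680)·0 + (-0.3340)·1 + (-0.6301)·4 = -2.2166.
u_3 = v_3 − 4.4388·e_1 + 2.2166·e_2 = (0.5522, -0.0213, 0.9893, -0.3156).
‖u_3‖ = 1.1763, so e_3 = (0.4695, -0.0181, 0.8410, -0.2683).

Q = [[0.6576, 0.2126, 0.4695], [-0.3288, -0.6680, -0.0181], [-0.1644, -0.3340, 0.8410], [0.6576, -0.6301, -0.2683]], R = [[6.0828, 4.9320, 4.4388], [0.0000, 3.5603, -2.2166], [0.0000, 0.0000, 1.1763]]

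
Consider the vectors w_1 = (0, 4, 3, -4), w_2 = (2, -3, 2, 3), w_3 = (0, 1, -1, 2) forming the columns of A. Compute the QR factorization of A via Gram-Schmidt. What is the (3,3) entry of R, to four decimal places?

r_{33} = 2.1371

w_1 = (0, 4, 3, -4); ‖w_1‖ = 6.4031, so e_1 = (0.0000, 0.6247, 0.4685, -0.6247).
e_1·w_2 = 0.0000·2 + 0.6247·(-3) + 0.4685·2 + (-0.6247)·3 = -2.8111.
u_2 = w_2 + 2.8111·e_1 = (2.0000, -1.2439, 3.3171, 1.2439).
‖u_2‖ = 4.2541, so e_2 = (0.4701, -0.2924, 0.7797, 0.2924).
e_1·w_3 = 0.0000·0 + 0.6247·1 + 0.4685·(-1) + (-0.6247)·2 = -1.0932; e_2·w_3 = 0.4701·0 + (-0.2924)·1 + 0.7797·(-1) + 0.2924·2 = -0.4873.
u_3 = w_3 + 1.0932·e_1 + 0.4873·e_2 = (0.2291, 1.5404, -0.1078, 1.4596).
r_{33} = ‖u_3‖ = 2.1371.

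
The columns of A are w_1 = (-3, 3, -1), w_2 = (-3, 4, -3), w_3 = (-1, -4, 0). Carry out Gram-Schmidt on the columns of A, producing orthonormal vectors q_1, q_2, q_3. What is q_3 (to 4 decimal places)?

q_3 = (-0.5976, -0.7171, -0.3586)

w_1 = (-3, 3, -1); ‖w_1‖ = 4.3589, so q_1 = (-0.6882, 0.6882, -0.2294).
q_1·w_2 = (-0.6882)·(-3) + 0.6882·4 + (-0.2294)·(-3) = 5.5060.
u_2 = w_2 − 5.5060·q_1 = (0.7895, 0.2105, -1.7368).
‖u_2‖ = 1.9194, so q_2 = (0.4113, 0.1097, -0.9049).
q_1·w_3 = (-0.6882)·(-1) + 0.6882·(-4) + (-0.2294)·0 = -2.0647; q_2·w_3 = 0.4113·(-1) + 0.1097·(-4) + (-0.9049)·0 = -0.8500.
u_3 = w_3 + 2.0647·q_1 + 0.8500·q_2 = (-2.0714, -2.4857, -1.2429).
‖u_3‖ = 3.4662, so q_3 = (-0.5976, -0.7171, -0.3586).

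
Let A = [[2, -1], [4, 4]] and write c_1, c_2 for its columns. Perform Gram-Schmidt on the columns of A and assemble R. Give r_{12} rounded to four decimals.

r_{12} = 3.1305

e_1 = c_1/‖c_1‖ = (2, 4)/4.4721 = (0.4472, 0.8944).
r_{12} = e_1·c_2 = 3.1305.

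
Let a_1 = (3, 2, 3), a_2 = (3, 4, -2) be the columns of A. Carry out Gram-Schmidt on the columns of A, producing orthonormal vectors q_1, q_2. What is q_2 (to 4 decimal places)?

q_2 = (0.3094, 0.6189, -0.7220)

a_1 = (3, 2, 3); ‖a_1‖ = 4.6904, so q_1 = (0.6396, 0.4264, 0.6396).
q_1·a_2 = 0.6396·3 + 0.4264·4 + 0.6396·(-2) = 2.3452.
u_2 = a_2 − 2.3452·q_1 = (1.5000, 3.0000, -3.5000).
‖u_2‖ = 4.8477, so q_2 = (0.3094, 0.6189, -0.7220).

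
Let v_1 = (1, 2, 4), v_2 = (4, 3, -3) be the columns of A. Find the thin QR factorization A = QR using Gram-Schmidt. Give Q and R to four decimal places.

v_1 = (1, 2, 4); ‖v_1‖ = 4.5826, so q_1 = (0.2182, 0.4364, 0.8729).
q_1·v_2 = 0.2182·4 + 0.4364·3 + 0.8729·(-3) = -0.4364.
u_2 = v_2 + 0.4364·q_1 = (4.0952, 3.1905, -2.6190).
‖u_2‖ = 5.8146, so q_2 = (0.7043, 0.5487, -0.4504).

Q = [[0.2182, 0.7043], [0.4364, 0.5487], [0.8729, -0.4504]], R = [[4.5826, -0.4364], [0.0000, 5.8146]]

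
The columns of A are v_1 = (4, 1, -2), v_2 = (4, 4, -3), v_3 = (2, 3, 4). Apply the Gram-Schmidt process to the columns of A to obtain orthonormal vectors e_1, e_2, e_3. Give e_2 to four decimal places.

e_1 = v_1/‖v_1‖ = (4, 1, -2)/4.5826 = (0.8729, 0.2182, -0.4364).
r_{12} = e_1·v_2 = 5.6737.
u_2 = v_2 − 5.6737·e_1 = (-0.9524, 2.7619, -0.5238).
‖u_2‖ = 2.9681, so e_2 = (-0.3209, 0.9305, -0.1765).

e_2 = (-0.3209, 0.9305, -0.1765)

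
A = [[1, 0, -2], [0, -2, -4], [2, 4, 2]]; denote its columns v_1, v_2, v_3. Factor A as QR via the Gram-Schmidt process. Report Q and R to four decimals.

Q = [[0.4472, -0.5963, 0.6667], [0.0000, -0.7454, -0.6667], [0.8944, 0.2981, -0.3333]], R = [[2.2361, 3.5777, 0.8944], [0.0000, 2.6833, 4.7703], [0.0000, 0.0000, 0.6667]]

e_1 = v_1/‖v_1‖ = (1, 0, 2)/2.2361 = (0.4472, 0.0000, 0.8944).
r_{12} = e_1·v_2 = 3.5777.
u_2 = v_2 − 3.5777·e_1 = (-1.6000, -2.0000, 0.8000).
‖u_2‖ = 2.6833, so e_2 = (-0.5963, -0.7454, 0.2981).
r_{13} = e_1·v_3 = 0.8944; r_{23} = e_2·v_3 = 4.7703.
u_3 = v_3 − 0.8944·e_1 − 4.7703·e_2 = (0.4444, -0.4444, -0.2222).
‖u_3‖ = 0.6667, so e_3 = (0.6667, -0.6667, -0.3333).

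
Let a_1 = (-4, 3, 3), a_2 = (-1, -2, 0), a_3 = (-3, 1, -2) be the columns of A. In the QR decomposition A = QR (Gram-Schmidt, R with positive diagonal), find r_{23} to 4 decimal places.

r_{23} = 0.6922

q_1 = a_1/‖a_1‖ = (-4, 3, 3)/5.8310 = (-0.6860, 0.5145, 0.5145).
r_{12} = q_1·a_2 = -0.3430.
u_2 = a_2 + 0.3430·q_1 = (-1.2353, -1.8235, 0.1765).
‖u_2‖ = 2.2096, so q_2 = (-0.5591, -0.8253, 0.0799).
r_{23} = q_2·a_3 = 0.6922.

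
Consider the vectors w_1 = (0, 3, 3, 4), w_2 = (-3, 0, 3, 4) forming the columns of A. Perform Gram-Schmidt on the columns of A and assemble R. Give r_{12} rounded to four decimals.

r_{12} = 4.2875

w_1 = (0, 3, 3, 4); ‖w_1‖ = 5.8310, so q_1 = (0.0000, 0.5145, 0.5145, 0.6860).
r_{12} = q_1·w_2 = 4.2875.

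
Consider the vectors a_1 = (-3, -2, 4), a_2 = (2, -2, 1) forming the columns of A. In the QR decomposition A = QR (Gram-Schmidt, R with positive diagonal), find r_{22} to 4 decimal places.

a_1 = (-3, -2, 4); ‖a_1‖ = 5.3852, so q_1 = (-0.5571, -0.3714, 0.7428).
q_1·a_2 = (-0.5571)·2 + (-0.3714)·(-2) + 0.7428·1 = 0.3714.
u_2 = a_2 − 0.3714·q_1 = (2.2069, -1.8621, 0.7241).
r_{22} = ‖u_2‖ = 2.9769.

r_{22} = 2.9769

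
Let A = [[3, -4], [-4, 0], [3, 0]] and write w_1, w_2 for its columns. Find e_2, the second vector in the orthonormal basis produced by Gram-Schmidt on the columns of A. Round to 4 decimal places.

e_2 = (-0.8575, -0.4116, 0.3087)

w_1 = (3, -4, 3); ‖w_1‖ = 5.8310, so e_1 = (0.5145, -0.6860, 0.5145).
e_1·w_2 = 0.5145·(-4) + (-0.6860)·0 + 0.5145·0 = -2.0580.
u_2 = w_2 + 2.0580·e_1 = (-2.9412, -1.4118, 1.0588).
‖u_2‖ = 3.4300, so e_2 = (-0.8575, -0.4116, 0.3087).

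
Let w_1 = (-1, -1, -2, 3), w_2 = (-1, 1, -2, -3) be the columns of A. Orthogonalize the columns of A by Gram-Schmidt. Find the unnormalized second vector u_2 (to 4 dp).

u_2 = (-1.3333, 0.6667, -2.6667, -2.0000)

q_1 = w_1/‖w_1‖ = (-1, -1, -2, 3)/3.8730 = (-0.2582, -0.2582, -0.5164, 0.7746).
r_{12} = q_1·w_2 = -1.2910.
u_2 = w_2 + 1.2910·q_1 = (-1.3333, 0.6667, -2.6667, -2.0000).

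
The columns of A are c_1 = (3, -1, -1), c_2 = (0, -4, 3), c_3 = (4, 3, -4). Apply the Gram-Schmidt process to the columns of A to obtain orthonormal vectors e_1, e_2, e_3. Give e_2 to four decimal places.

e_2 = (-0.0546, -0.7832, 0.6193)

c_1 = (3, -1, -1); ‖c_1‖ = 3.3166, so e_1 = (0.9045, -0.3015, -0.3015).
e_1·c_2 = 0.9045·0 + (-0.3015)·(-4) + (-0.3015)·3 = 0.3015.
u_2 = c_2 − 0.3015·e_1 = (-0.2727, -3.9091, 3.0909).
‖u_2‖ = 4.9909, so e_2 = (-0.0546, -0.7832, 0.6193).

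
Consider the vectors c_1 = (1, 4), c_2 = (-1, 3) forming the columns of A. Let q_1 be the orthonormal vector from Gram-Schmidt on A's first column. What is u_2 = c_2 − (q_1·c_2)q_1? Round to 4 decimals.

u_2 = (-1.6471, 0.4118)

c_1 = (1, 4); ‖c_1‖ = 4.1231, so q_1 = (0.2425, 0.9701).
q_1·c_2 = 0.2425·(-1) + 0.9701·3 = 2.6679.
u_2 = c_2 − 2.6679·q_1 = (-1.6471, 0.4118).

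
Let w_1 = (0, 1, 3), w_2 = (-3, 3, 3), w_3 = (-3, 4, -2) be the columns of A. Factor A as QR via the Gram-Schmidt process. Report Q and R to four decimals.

Q = [[0.0000, -0.8452, 0.5345], [0.3162, 0.5071, 0.8018], [0.9487, -0.1690, -0.2673]], R = [[3.1623, 3.7947, -0.6325], [0.0000, 3.5496, 4.9019], [0.0000, 0.0000, 2.1381]]

e_1 = w_1/‖w_1‖ = (0, 1, 3)/3.1623 = (0.0000, 0.3162, 0.9487).
r_{12} = e_1·w_2 = 3.7947.
u_2 = w_2 − 3.7947·e_1 = (-3.0000, 1.8000, -0.6000).
‖u_2‖ = 3.5496, so e_2 = (-0.8452, 0.5071, -0.1690).
r_{13} = e_1·w_3 = -0.6325; r_{23} = e_2·w_3 = 4.9019.
u_3 = w_3 + 0.6325·e_1 − 4.9019·e_2 = (1.1429, 1.7143, -0.5714).
‖u_3‖ = 2.1381, so e_3 = (0.5345, 0.8018, -0.2673).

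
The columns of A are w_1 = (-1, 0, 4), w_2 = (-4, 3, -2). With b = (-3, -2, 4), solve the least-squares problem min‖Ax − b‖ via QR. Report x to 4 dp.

w_1 = (-1, 0, 4); ‖w_1‖ = 4.1231, so e_1 = (-0.2425, 0.0000, 0.9701).
e_1·w_2 = (-0.2425)·(-4) + 0.0000·3 + 0.9701·(-2) = -0.9701.
u_2 = w_2 + 0.9701·e_1 = (-4.2353, 3.0000, -1.0588).
‖u_2‖ = 5.2971, so e_2 = (-0.7996, 0.5664, -0.1999).
Qᵀb = (4.6082, 0.4664).
Back-substitute: x_2 = 0.4664/5.2971 = 0.0881.
x_1 = (4.6082 + 0.9701·0.0881)/4.1231 = 1.1384.

x = (1.1384, 0.0881)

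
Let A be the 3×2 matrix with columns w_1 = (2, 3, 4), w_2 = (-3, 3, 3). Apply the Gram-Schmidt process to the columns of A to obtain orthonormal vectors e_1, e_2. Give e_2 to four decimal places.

e_2 = (-0.9197, 0.3302, 0.2122)

w_1 = (2, 3, 4); ‖w_1‖ = 5.3852, so e_1 = (0.3714, 0.5571, 0.7428).
e_1·w_2 = 0.3714·(-3) + 0.5571·3 + 0.7428·3 = 2.7854.
u_2 = w_2 − 2.7854·e_1 = (-4.0345, 1.4483, 0.9310).
‖u_2‖ = 4.3865, so e_2 = (-0.9197, 0.3302, 0.2122).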